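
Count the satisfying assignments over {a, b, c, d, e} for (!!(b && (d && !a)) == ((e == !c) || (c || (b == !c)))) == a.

12

Initial set: {((!!(b && (d && !a)) == ((e == !c) || (c || (b == !c)))) == a)}.
((!!(b && (d && !a)) == ((e == !c) || (c || (b == !c)))) == a): β-rule — branch into (!!(b && (d && !a)) == ((e == !c) || (c || (b == !c)))), a  //  !(!!(b && (d && !a)) == ((e == !c) || (c || (b == !c)))), !a.
  branch 1 (add (!!(b && (d && !a)) == ((e == !c) || (c || (b == !c)))), a):
    (!!(b && (d && !a)) == ((e == !c) || (c || (b == !c)))): β-rule — branch into !!(b && (d && !a)), ((e == !c) || (c || (b == !c)))  //  !!!(b && (d && !a)), !((e == !c) || (c || (b == !c))).
      branch 1.1 (add !!(b && (d && !a)), ((e == !c) || (c || (b == !c)))):
        !!(b && (d && !a)): drop double negation, giving (b && (d && !a)).
        (b && (d && !a)): α-rule — add b, (d && !a).
        (d && !a): α-rule — add d, !a.
        × closes — contains both a and !a.
      branch 1.2 (add !!!(b && (d && !a)), !((e == !c) || (c || (b == !c)))):
        !!!(b && (d && !a)): drop double negation, giving !(b && (d && !a)).
        !((e == !c) || (c || (b == !c))): α-rule — add !(e == !c), !(c || (b == !c)).
        !(c || (b == !c)): α-rule — add !c, !(b == !c).
        !(b && (d && !a)): β-rule — branch into !b  //  !(d && !a).
          branch 1.2.1 (add !b):
            !(e == !c): β-rule — branch into e, !!c  //  !e, !c.
              branch 1.2.1.1 (add e, !!c):
                × closes — contains both c and !c.
              branch 1.2.1.2 (add !e, !c):
                !(b == !c): β-rule — branch into b, !!c  //  !b, !c.
                  branch 1.2.1.2.1 (add b, !!c):
                    × closes — contains both b and !b.
                  branch 1.2.1.2.2 (add !b, !c):
                    ○ open, literals {a=1, b=0, c=0, e=0}.
          branch 1.2.2 (add !(d && !a)):
            !(e == !c): β-rule — branch into e, !!c  //  !e, !c.
              branch 1.2.2.1 (add e, !!c):
                × closes — contains both c and !c.
              branch 1.2.2.2 (add !e, !c):
                !(b == !c): β-rule — branch into b, !!c  //  !b, !c.
                  branch 1.2.2.2.1 (add b, !!c):
                    × closes — contains both c and !c.
                  branch 1.2.2.2.2 (add !b, !c):
                    !(d && !a): β-rule — branch into !d  //  !!a.
                      branch 1.2.2.2.2.1 (add !d):
                        ○ open, literals {a=1, b=0, c=0, d=0, e=0}.
                      branch 1.2.2.2.2.2 (add !!a):
                        ○ open, literals {a=1, b=0, c=0, e=0}.
  branch 2 (add !(!!(b && (d && !a)) == ((e == !c) || (c || (b == !c)))), !a):
    !(!!(b && (d && !a)) == ((e == !c) || (c || (b == !c)))): β-rule — branch into !!(b && (d && !a)), !((e == !c) || (c || (b == !c)))  //  !!!(b && (d && !a)), ((e == !c) || (c || (b == !c))).
      branch 2.1 (add !!(b && (d && !a)), !((e == !c) || (c || (b == !c)))):
        !!(b && (d && !a)): drop double negation, giving (b && (d && !a)).
        !((e == !c) || (c || (b == !c))): α-rule — add !(e == !c), !(c || (b == !c)).
        (b && (d && !a)): α-rule — add b, (d && !a).
        !(c || (b == !c)): α-rule — add !c, !(b == !c).
        (d && !a): α-rule — add d, !a.
        !(e == !c): β-rule — branch into e, !!c  //  !e, !c.
          branch 2.1.1 (add e, !!c):
            × closes — contains both c and !c.
          branch 2.1.2 (add !e, !c):
            !(b == !c): β-rule — branch into b, !!c  //  !b, !c.
              branch 2.1.2.1 (add b, !!c):
                × closes — contains both c and !c.
              branch 2.1.2.2 (add !b, !c):
                × closes — contains both b and !b.
      branch 2.2 (add !!!(b && (d && !a)), ((e == !c) || (c || (b == !c)))):
        !!!(b && (d && !a)): drop double negation, giving !(b && (d && !a)).
        ((e == !c) || (c || (b == !c))): β-rule — branch into (e == !c)  //  (c || (b == !c)).
          branch 2.2.1 (add (e == !c)):
            !(b && (d && !a)): β-rule — branch into !b  //  !(d && !a).
              branch 2.2.1.1 (add !b):
                (e == !c): β-rule — branch into e, !c  //  !e, !!c.
                  branch 2.2.1.1.1 (add e, !c):
                    ○ open, literals {a=0, b=0, c=0, e=1}.
                  branch 2.2.1.1.2 (add !e, !!c):
                    ○ open, literals {a=0, b=0, c=1, e=0}.
              branch 2.2.1.2 (add !(d && !a)):
                (e == !c): β-rule — branch into e, !c  //  !e, !!c.
                  branch 2.2.1.2.1 (add e, !c):
                    !(d && !a): β-rule — branch into !d  //  !!a.
                      branch 2.2.1.2.1.1 (add !d):
                        ○ open, literals {a=0, c=0, d=0, e=1}.
                      branch 2.2.1.2.1.2 (add !!a):
                        × closes — contains both a and !a.
                  branch 2.2.1.2.2 (add !e, !!c):
                    !(d && !a): β-rule — branch into !d  //  !!a.
                      branch 2.2.1.2.2.1 (add !d):
                        ○ open, literals {a=0, c=1, d=0, e=0}.
                      branch 2.2.1.2.2.2 (add !!a):
                        × closes — contains both a and !a.
          branch 2.2.2 (add (c || (b == !c))):
            !(b && (d && !a)): β-rule — branch into !b  //  !(d && !a).
              branch 2.2.2.1 (add !b):
                (c || (b == !c)): β-rule — branch into c  //  (b == !c).
                  branch 2.2.2.1.1 (add c):
                    ○ open, literals {a=0, b=0, c=1}.
                  branch 2.2.2.1.2 (add (b == !c)):
                    (b == !c): β-rule — branch into b, !c  //  !b, !!c.
                      branch 2.2.2.1.2.1 (add b, !c):
                        × closes — contains both b and !b.
                      branch 2.2.2.1.2.2 (add !b, !!c):
                        ○ open, literals {a=0, b=0, c=1}.
              branch 2.2.2.2 (add !(d && !a)):
                (c || (b == !c)): β-rule — branch into c  //  (b == !c).
                  branch 2.2.2.2.1 (add c):
                    !(d && !a): β-rule — branch into !d  //  !!a.
                      branch 2.2.2.2.1.1 (add !d):
                        ○ open, literals {a=0, c=1, d=0}.
                      branch 2.2.2.2.1.2 (add !!a):
                        × closes — contains both a and !a.
                  branch 2.2.2.2.2 (add (b == !c)):
                    !(d && !a): β-rule — branch into !d  //  !!a.
                      branch 2.2.2.2.2.1 (add !d):
                        (b == !c): β-rule — branch into b, !c  //  !b, !!c.
                          branch 2.2.2.2.2.1.1 (add b, !c):
                            ○ open, literals {a=0, b=1, c=0, d=0}.
                          branch 2.2.2.2.2.1.2 (add !b, !!c):
                            ○ open, literals {a=0, b=0, c=1, d=0}.
                      branch 2.2.2.2.2.2 (add !!a):
                        × closes — contains both a and !a.
13 branches closed, 12 open.
Each open branch fixes some atoms; the unmentioned ones are free. Counting distinct full assignments: branch {a=1, b=0, c=0, e=0} (d) contributes 2 new; branch {a=1, b=0, c=0, d=0, e=0} (none free) contributes 0 new; branch {a=1, b=0, c=0, e=0} (d) contributes 0 new; branch {a=0, b=0, c=0, e=1} (d) contributes 2 new; branch {a=0, b=0, c=1, e=0} (d) contributes 2 new; branch {a=0, c=0, d=0, e=1} (b) contributes 1 new; branch {a=0, c=1, d=0, e=0} (b) contributes 1 new; branch {a=0, b=0, c=1} (d, e) contributes 2 new; branch {a=0, b=0, c=1} (d, e) contributes 0 new; branch {a=0, c=1, d=0} (b, e) contributes 1 new; branch {a=0, b=1, c=0, d=0} (e) contributes 1 new; branch {a=0, b=0, c=1, d=0} (e) contributes 0 new. Total: 12.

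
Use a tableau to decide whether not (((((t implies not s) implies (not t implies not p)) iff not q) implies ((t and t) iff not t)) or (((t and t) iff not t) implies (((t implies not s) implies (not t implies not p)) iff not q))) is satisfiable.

Unsatisfiable

Initial set: {T not (((((t implies not s) implies (not t implies not p)) iff not q) implies ((t and t) iff not t)) or (((t and t) iff not t) implies (((t implies not s) implies (not t implies not p)) iff not q)))}.
T not (((((t implies not s) implies (not t implies not p)) iff not q) implies ((t and t) iff not t)) or (((t and t) iff not t) implies (((t implies not s) implies (not t implies not p)) iff not q))): α-rule — add F ((((t implies not s) implies (not t implies not p)) iff not q) implies ((t and t) iff not t)), F (((t and t) iff not t) implies (((t implies not s) implies (not t implies not p)) iff not q)).
F ((((t implies not s) implies (not t implies not p)) iff not q) implies ((t and t) iff not t)): α-rule — add T (((t implies not s) implies (not t implies not p)) iff not q), F ((t and t) iff not t).
F (((t and t) iff not t) implies (((t implies not s) implies (not t implies not p)) iff not q)): α-rule — add T ((t and t) iff not t), F (((t implies not s) implies (not t implies not p)) iff not q).
T (((t implies not s) implies (not t implies not p)) iff not q): β-rule — branch into T ((t implies not s) implies (not t implies not p)), T not q  //  F ((t implies not s) implies (not t implies not p)), F not q.
  branch 1 (add T ((t implies not s) implies (not t implies not p)), T not q):
    F ((t and t) iff not t): β-rule — branch into T (t and t), F not t  //  F (t and t), T not t.
      branch 1.1 (add T (t and t), F not t):
        T (t and t): α-rule — add T t, T t.
        T ((t and t) iff not t): β-rule — branch into T (t and t), T not t  //  F (t and t), F not t.
          branch 1.1.1 (add T (t and t), T not t):
            × closes — contains both t and not t.
          branch 1.1.2 (add F (t and t), F not t):
            F (((t implies not s) implies (not t implies not p)) iff not q): β-rule — branch into T ((t implies not s) implies (not t implies not p)), F not q  //  F ((t implies not s) implies (not t implies not p)), T not q.
              branch 1.1.2.1 (add T ((t implies not s) implies (not t implies not p)), F not q):
                × closes — contains both q and not q.
              branch 1.1.2.2 (add F ((t implies not s) implies (not t implies not p)), T not q):
                F ((t implies not s) implies (not t implies not p)): α-rule — add T (t implies not s), F (not t implies not p).
                F (not t implies not p): α-rule — add T not t, F not p.
                × closes — contains both t and not t.
      branch 1.2 (add F (t and t), T not t):
        T ((t and t) iff not t): β-rule — branch into T (t and t), T not t  //  F (t and t), F not t.
          branch 1.2.1 (add T (t and t), T not t):
            T (t and t): α-rule — add T t, T t.
            × closes — contains both t and not t.
          branch 1.2.2 (add F (t and t), F not t):
            × closes — contains both t and not t.
  branch 2 (add F ((t implies not s) implies (not t implies not p)), F not q):
    F ((t implies not s) implies (not t implies not p)): α-rule — add T (t implies not s), F (not t implies not p).
    F (not t implies not p): α-rule — add T not t, F not p.
    F ((t and t) iff not t): β-rule — branch into T (t and t), F not t  //  F (t and t), T not t.
      branch 2.1 (add T (t and t), F not t):
        × closes — contains both t and not t.
      branch 2.2 (add F (t and t), T not t):
        T ((t and t) iff not t): β-rule — branch into T (t and t), T not t  //  F (t and t), F not t.
          branch 2.2.1 (add T (t and t), T not t):
            T (t and t): α-rule — add T t, T t.
            × closes — contains both t and not t.
          branch 2.2.2 (add F (t and t), F not t):
            × closes — contains both t and not t.
All 8 branches close.
Every branch closed; the formula is unsatisfiable.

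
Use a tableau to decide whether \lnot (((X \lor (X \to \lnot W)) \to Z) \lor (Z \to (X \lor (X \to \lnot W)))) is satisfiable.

Unsatisfiable

Initial set: {\lnot (((X \lor (X \to \lnot W)) \to Z) \lor (Z \to (X \lor (X \to \lnot W))))}.
\lnot (((X \lor (X \to \lnot W)) \to Z) \lor (Z \to (X \lor (X \to \lnot W)))): α-rule — add \lnot ((X \lor (X \to \lnot W)) \to Z), \lnot (Z \to (X \lor (X \to \lnot W))).
\lnot ((X \lor (X \to \lnot W)) \to Z): α-rule — add (X \lor (X \to \lnot W)), \lnot Z.
\lnot (Z \to (X \lor (X \to \lnot W))): α-rule — add Z, \lnot (X \lor (X \to \lnot W)).
× closes — contains both Z and \lnot Z.
All 1 branch closes.
Every branch closed; the formula is unsatisfiable.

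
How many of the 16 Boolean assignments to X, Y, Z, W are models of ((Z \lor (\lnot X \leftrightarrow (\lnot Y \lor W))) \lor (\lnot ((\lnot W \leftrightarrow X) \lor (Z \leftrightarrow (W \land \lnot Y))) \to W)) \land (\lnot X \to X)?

Initial set: {T (((Z \lor (\lnot X \leftrightarrow (\lnot Y \lor W))) \lor (\lnot ((\lnot W \leftrightarrow X) \lor (Z \leftrightarrow (W \land \lnot Y))) \to W)) \land (\lnot X \to X))}.
T (((Z \lor (\lnot X \leftrightarrow (\lnot Y \lor W))) \lor (\lnot ((\lnot W \leftrightarrow X) \lor (Z \leftrightarrow (W \land \lnot Y))) \to W)) \land (\lnot X \to X)): α-rule — add T ((Z \lor (\lnot X \leftrightarrow (\lnot Y \lor W))) \lor (\lnot ((\lnot W \leftrightarrow X) \lor (Z \leftrightarrow (W \land \lnot Y))) \to W)), T (\lnot X \to X).
T ((Z \lor (\lnot X \leftrightarrow (\lnot Y \lor W))) \lor (\lnot ((\lnot W \leftrightarrow X) \lor (Z \leftrightarrow (W \land \lnot Y))) \to W)): β-rule — branch into T (Z \lor (\lnot X \leftrightarrow (\lnot Y \lor W)))  //  T (\lnot ((\lnot W \leftrightarrow X) \lor (Z \leftrightarrow (W \land \lnot Y))) \to W).
  branch 1 (add T (Z \lor (\lnot X \leftrightarrow (\lnot Y \lor W)))):
    T (\lnot X \to X): β-rule — branch into F \lnot X  //  T X.
      branch 1.1 (add F \lnot X):
        T (Z \lor (\lnot X \leftrightarrow (\lnot Y \lor W))): β-rule — branch into T Z  //  T (\lnot X \leftrightarrow (\lnot Y \lor W)).
          branch 1.1.1 (add T Z):
            ○ open, literals {X=1, Z=1}.
          branch 1.1.2 (add T (\lnot X \leftrightarrow (\lnot Y \lor W))):
            T (\lnot X \leftrightarrow (\lnot Y \lor W)): β-rule — branch into T \lnot X, T (\lnot Y \lor W)  //  F \lnot X, F (\lnot Y \lor W).
              branch 1.1.2.1 (add T \lnot X, T (\lnot Y \lor W)):
                × closes — contains both X and \lnot X.
              branch 1.1.2.2 (add F \lnot X, F (\lnot Y \lor W)):
                F (\lnot Y \lor W): α-rule — add F \lnot Y, F W.
                ○ open, literals {W=0, X=1, Y=1}.
      branch 1.2 (add T X):
        T (Z \lor (\lnot X \leftrightarrow (\lnot Y \lor W))): β-rule — branch into T Z  //  T (\lnot X \leftrightarrow (\lnot Y \lor W)).
          branch 1.2.1 (add T Z):
            ○ open, literals {X=1, Z=1}.
          branch 1.2.2 (add T (\lnot X \leftrightarrow (\lnot Y \lor W))):
            T (\lnot X \leftrightarrow (\lnot Y \lor W)): β-rule — branch into T \lnot X, T (\lnot Y \lor W)  //  F \lnot X, F (\lnot Y \lor W).
              branch 1.2.2.1 (add T \lnot X, T (\lnot Y \lor W)):
                × closes — contains both X and \lnot X.
              branch 1.2.2.2 (add F \lnot X, F (\lnot Y \lor W)):
                F (\lnot Y \lor W): α-rule — add F \lnot Y, F W.
                ○ open, literals {W=0, X=1, Y=1}.
  branch 2 (add T (\lnot ((\lnot W \leftrightarrow X) \lor (Z \leftrightarrow (W \land \lnot Y))) \to W)):
    T (\lnot X \to X): β-rule — branch into F \lnot X  //  T X.
      branch 2.1 (add F \lnot X):
        T (\lnot ((\lnot W \leftrightarrow X) \lor (Z \leftrightarrow (W \land \lnot Y))) \to W): β-rule — branch into F \lnot ((\lnot W \leftrightarrow X) \lor (Z \leftrightarrow (W \land \lnot Y)))  //  T W.
          branch 2.1.1 (add F \lnot ((\lnot W \leftrightarrow X) \lor (Z \leftrightarrow (W \land \lnot Y)))):
            F \lnot ((\lnot W \leftrightarrow X) \lor (Z \leftrightarrow (W \land \lnot Y))): β-rule — branch into T (\lnot W \leftrightarrow X)  //  T (Z \leftrightarrow (W \land \lnot Y)).
              branch 2.1.1.1 (add T (\lnot W \leftrightarrow X)):
                T (\lnot W \leftrightarrow X): β-rule — branch into T \lnot W, T X  //  F \lnot W, F X.
                  branch 2.1.1.1.1 (add T \lnot W, T X):
                    ○ open, literals {W=0, X=1}.
                  branch 2.1.1.1.2 (add F \lnot W, F X):
                    × closes — contains both X and \lnot X.
              branch 2.1.1.2 (add T (Z \leftrightarrow (W \land \lnot Y))):
                T (Z \leftrightarrow (W \land \lnot Y)): β-rule — branch into T Z, T (W \land \lnot Y)  //  F Z, F (W \land \lnot Y).
                  branch 2.1.1.2.1 (add T Z, T (W \land \lnot Y)):
                    T (W \land \lnot Y): α-rule — add T W, T \lnot Y.
                    ○ open, literals {W=1, X=1, Y=0, Z=1}.
                  branch 2.1.1.2.2 (add F Z, F (W \land \lnot Y)):
                    F (W \land \lnot Y): β-rule — branch into F W  //  F \lnot Y.
                      branch 2.1.1.2.2.1 (add F W):
                        ○ open, literals {W=0, X=1, Z=0}.
                      branch 2.1.1.2.2.2 (add F \lnot Y):
                        ○ open, literals {X=1, Y=1, Z=0}.
          branch 2.1.2 (add T W):
            ○ open, literals {W=1, X=1}.
      branch 2.2 (add T X):
        T (\lnot ((\lnot W \leftrightarrow X) \lor (Z \leftrightarrow (W \land \lnot Y))) \to W): β-rule — branch into F \lnot ((\lnot W \leftrightarrow X) \lor (Z \leftrightarrow (W \land \lnot Y)))  //  T W.
          branch 2.2.1 (add F \lnot ((\lnot W \leftrightarrow X) \lor (Z \leftrightarrow (W \land \lnot Y)))):
            F \lnot ((\lnot W \leftrightarrow X) \lor (Z \leftrightarrow (W \land \lnot Y))): β-rule — branch into T (\lnot W \leftrightarrow X)  //  T (Z \leftrightarrow (W \land \lnot Y)).
              branch 2.2.1.1 (add T (\lnot W \leftrightarrow X)):
                T (\lnot W \leftrightarrow X): β-rule — branch into T \lnot W, T X  //  F \lnot W, F X.
                  branch 2.2.1.1.1 (add T \lnot W, T X):
                    ○ open, literals {W=0, X=1}.
                  branch 2.2.1.1.2 (add F \lnot W, F X):
                    × closes — contains both X and \lnot X.
              branch 2.2.1.2 (add T (Z \leftrightarrow (W \land \lnot Y))):
                T (Z \leftrightarrow (W \land \lnot Y)): β-rule — branch into T Z, T (W \land \lnot Y)  //  F Z, F (W \land \lnot Y).
                  branch 2.2.1.2.1 (add T Z, T (W \land \lnot Y)):
                    T (W \land \lnot Y): α-rule — add T W, T \lnot Y.
                    ○ open, literals {W=1, X=1, Y=0, Z=1}.
                  branch 2.2.1.2.2 (add F Z, F (W \land \lnot Y)):
                    F (W \land \lnot Y): β-rule — branch into F W  //  F \lnot Y.
                      branch 2.2.1.2.2.1 (add F W):
                        ○ open, literals {W=0, X=1, Z=0}.
                      branch 2.2.1.2.2.2 (add F \lnot Y):
                        ○ open, literals {X=1, Y=1, Z=0}.
          branch 2.2.2 (add T W):
            ○ open, literals {W=1, X=1}.
4 branches closed, 14 open.
Each open branch fixes some atoms; the unmentioned ones are free. Counting distinct full assignments: branch {X=1, Z=1} (Y, W) contributes 4 new; branch {W=0, X=1, Y=1} (Z) contributes 1 new; branch {X=1, Z=1} (Y, W) contributes 0 new; branch {W=0, X=1, Y=1} (Z) contributes 0 new; branch {W=0, X=1} (Y, Z) contributes 1 new; branch {W=1, X=1, Y=0, Z=1} (none free) contributes 0 new; branch {W=0, X=1, Z=0} (Y) contributes 0 new; branch {X=1, Y=1, Z=0} (W) contributes 1 new; branch {W=1, X=1} (Y, Z) contributes 1 new; branch {W=0, X=1} (Y, Z) contributes 0 new; branch {W=1, X=1, Y=0, Z=1} (none free) contributes 0 new; branch {W=0, X=1, Z=0} (Y) contributes 0 new; branch {X=1, Y=1, Z=0} (W) contributes 0 new; branch {W=1, X=1} (Y, Z) contributes 0 new. Total: 8.

8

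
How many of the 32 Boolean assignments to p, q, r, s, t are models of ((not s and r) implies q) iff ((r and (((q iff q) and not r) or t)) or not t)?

20

Initial set: {(((not s and r) implies q) iff ((r and (((q iff q) and not r) or t)) or not t))}.
(((not s and r) implies q) iff ((r and (((q iff q) and not r) or t)) or not t)): β-rule — branch into ((not s and r) implies q), ((r and (((q iff q) and not r) or t)) or not t)  //  not ((not s and r) implies q), not ((r and (((q iff q) and not r) or t)) or not t).
  branch 1 (add ((not s and r) implies q), ((r and (((q iff q) and not r) or t)) or not t)):
    ((not s and r) implies q): β-rule — branch into not (not s and r)  //  q.
      branch 1.1 (add not (not s and r)):
        ((r and (((q iff q) and not r) or t)) or not t): β-rule — branch into (r and (((q iff q) and not r) or t))  //  not t.
          branch 1.1.1 (add (r and (((q iff q) and not r) or t))):
            (r and (((q iff q) and not r) or t)): α-rule — add r, (((q iff q) and not r) or t).
            not (not s and r): β-rule — branch into not not s  //  not r.
              branch 1.1.1.1 (add not not s):
                (((q iff q) and not r) or t): β-rule — branch into ((q iff q) and not r)  //  t.
                  branch 1.1.1.1.1 (add ((q iff q) and not r)):
                    ((q iff q) and not r): α-rule — add (q iff q), not r.
                    × closes — contains both r and not r.
                  branch 1.1.1.1.2 (add t):
                    ○ open, literals {r=1, s=1, t=1}.
              branch 1.1.1.2 (add not r):
                × closes — contains both r and not r.
          branch 1.1.2 (add not t):
            not (not s and r): β-rule — branch into not not s  //  not r.
              branch 1.1.2.1 (add not not s):
                ○ open, literals {s=1, t=0}.
              branch 1.1.2.2 (add not r):
                ○ open, literals {r=0, t=0}.
      branch 1.2 (add q):
        ((r and (((q iff q) and not r) or t)) or not t): β-rule — branch into (r and (((q iff q) and not r) or t))  //  not t.
          branch 1.2.1 (add (r and (((q iff q) and not r) or t))):
            (r and (((q iff q) and not r) or t)): α-rule — add r, (((q iff q) and not r) or t).
            (((q iff q) and not r) or t): β-rule — branch into ((q iff q) and not r)  //  t.
              branch 1.2.1.1 (add ((q iff q) and not r)):
                ((q iff q) and not r): α-rule — add (q iff q), not r.
                × closes — contains both r and not r.
              branch 1.2.1.2 (add t):
                ○ open, literals {q=1, r=1, t=1}.
          branch 1.2.2 (add not t):
            ○ open, literals {q=1, t=0}.
  branch 2 (add not ((not s and r) implies q), not ((r and (((q iff q) and not r) or t)) or not t)):
    not ((not s and r) implies q): α-rule — add (not s and r), not q.
    not ((r and (((q iff q) and not r) or t)) or not t): α-rule — add not (r and (((q iff q) and not r) or t)), not not t.
    (not s and r): α-rule — add not s, r.
    not (r and (((q iff q) and not r) or t)): β-rule — branch into not r  //  not (((q iff q) and not r) or t).
      branch 2.1 (add not r):
        × closes — contains both r and not r.
      branch 2.2 (add not (((q iff q) and not r) or t)):
        not (((q iff q) and not r) or t): α-rule — add not ((q iff q) and not r), not t.
        × closes — contains both t and not t.
5 branches closed, 5 open.
Each open branch fixes some atoms; the unmentioned ones are free. Counting distinct full assignments: branch {r=1, s=1, t=1} (p, q) contributes 4 new; branch {s=1, t=0} (p, q, r) contributes 8 new; branch {r=0, t=0} (p, q, s) contributes 4 new; branch {q=1, r=1, t=1} (p, s) contributes 2 new; branch {q=1, t=0} (p, r, s) contributes 2 new. Total: 20.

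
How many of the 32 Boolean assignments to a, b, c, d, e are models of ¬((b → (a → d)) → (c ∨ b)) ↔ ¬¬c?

8

Initial set: {T (¬((b → (a → d)) → (c ∨ b)) ↔ ¬¬c)}.
T (¬((b → (a → d)) → (c ∨ b)) ↔ ¬¬c): β-rule — branch into T ¬((b → (a → d)) → (c ∨ b)), T ¬¬c  //  F ¬((b → (a → d)) → (c ∨ b)), F ¬¬c.
  branch 1 (add T ¬((b → (a → d)) → (c ∨ b)), T ¬¬c):
    T ¬((b → (a → d)) → (c ∨ b)): α-rule — add T (b → (a → d)), F (c ∨ b).
    T ¬¬c: drop double negation, giving T c.
    F (c ∨ b): α-rule — add F c, F b.
    × closes — contains both c and ¬c.
  branch 2 (add F ¬((b → (a → d)) → (c ∨ b)), F ¬¬c):
    F ¬¬c: drop double negation, giving F c.
    F ¬((b → (a → d)) → (c ∨ b)): β-rule — branch into F (b → (a → d))  //  T (c ∨ b).
      branch 2.1 (add F (b → (a → d))):
        F (b → (a → d)): α-rule — add T b, F (a → d).
        F (a → d): α-rule — add T a, F d.
        ○ open, literals {a=1, b=1, c=0, d=0}.
      branch 2.2 (add T (c ∨ b)):
        T (c ∨ b): β-rule — branch into T c  //  T b.
          branch 2.2.1 (add T c):
            × closes — contains both c and ¬c.
          branch 2.2.2 (add T b):
            ○ open, literals {b=1, c=0}.
2 branches closed, 2 open.
Each open branch fixes some atoms; the unmentioned ones are free. Counting distinct full assignments: branch {a=1, b=1, c=0, d=0} (e) contributes 2 new; branch {b=1, c=0} (a, d, e) contributes 6 new. Total: 8.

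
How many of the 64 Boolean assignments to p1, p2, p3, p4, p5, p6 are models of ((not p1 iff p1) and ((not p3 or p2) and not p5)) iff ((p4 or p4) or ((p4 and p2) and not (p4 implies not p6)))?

32

Initial set: {(((not p1 iff p1) and ((not p3 or p2) and not p5)) iff ((p4 or p4) or ((p4 and p2) and not (p4 implies not p6))))}.
(((not p1 iff p1) and ((not p3 or p2) and not p5)) iff ((p4 or p4) or ((p4 and p2) and not (p4 implies not p6)))): β-rule — branch into ((not p1 iff p1) and ((not p3 or p2) and not p5)), ((p4 or p4) or ((p4 and p2) and not (p4 implies not p6)))  //  not ((not p1 iff p1) and ((not p3 or p2) and not p5)), not ((p4 or p4) or ((p4 and p2) and not (p4 implies not p6))).
  branch 1 (add ((not p1 iff p1) and ((not p3 or p2) and not p5)), ((p4 or p4) or ((p4 and p2) and not (p4 implies not p6)))):
    ((not p1 iff p1) and ((not p3 or p2) and not p5)): α-rule — add (not p1 iff p1), ((not p3 or p2) and not p5).
    ((not p3 or p2) and not p5): α-rule — add (not p3 or p2), not p5.
    ((p4 or p4) or ((p4 and p2) and not (p4 implies not p6))): β-rule — branch into (p4 or p4)  //  ((p4 and p2) and not (p4 implies not p6)).
      branch 1.1 (add (p4 or p4)):
        (not p1 iff p1): β-rule — branch into not p1, p1  //  not not p1, not p1.
          branch 1.1.1 (add not p1, p1):
            × closes — contains both p1 and not p1.
          branch 1.1.2 (add not not p1, not p1):
            × closes — contains both p1 and not p1.
      branch 1.2 (add ((p4 and p2) and not (p4 implies not p6))):
        ((p4 and p2) and not (p4 implies not p6)): α-rule — add (p4 and p2), not (p4 implies not p6).
        (p4 and p2): α-rule — add p4, p2.
        not (p4 implies not p6): α-rule — add p4, not not p6.
        (not p1 iff p1): β-rule — branch into not p1, p1  //  not not p1, not p1.
          branch 1.2.1 (add not p1, p1):
            × closes — contains both p1 and not p1.
          branch 1.2.2 (add not not p1, not p1):
            × closes — contains both p1 and not p1.
  branch 2 (add not ((not p1 iff p1) and ((not p3 or p2) and not p5)), not ((p4 or p4) or ((p4 and p2) and not (p4 implies not p6)))):
    not ((p4 or p4) or ((p4 and p2) and not (p4 implies not p6))): α-rule — add not (p4 or p4), not ((p4 and p2) and not (p4 implies not p6)).
    not (p4 or p4): α-rule — add not p4, not p4.
    not ((not p1 iff p1) and ((not p3 or p2) and not p5)): β-rule — branch into not (not p1 iff p1)  //  not ((not p3 or p2) and not p5).
      branch 2.1 (add not (not p1 iff p1)):
        not ((p4 and p2) and not (p4 implies not p6)): β-rule — branch into not (p4 and p2)  //  not not (p4 implies not p6).
          branch 2.1.1 (add not (p4 and p2)):
            not (not p1 iff p1): β-rule — branch into not p1, not p1  //  not not p1, p1.
              branch 2.1.1.1 (add not p1, not p1):
                not (p4 and p2): β-rule — branch into not p4  //  not p2.
                  branch 2.1.1.1.1 (add not p4):
                    ○ open, literals {p1=F, p4=F}.
                  branch 2.1.1.1.2 (add not p2):
                    ○ open, literals {p1=F, p2=F, p4=F}.
              branch 2.1.1.2 (add not not p1, p1):
                not (p4 and p2): β-rule — branch into not p4  //  not p2.
                  branch 2.1.1.2.1 (add not p4):
                    ○ open, literals {p1=T, p4=F}.
                  branch 2.1.1.2.2 (add not p2):
                    ○ open, literals {p1=T, p2=F, p4=F}.
          branch 2.1.2 (add not not (p4 implies not p6)):
            not (not p1 iff p1): β-rule — branch into not p1, not p1  //  not not p1, p1.
              branch 2.1.2.1 (add not p1, not p1):
                not not (p4 implies not p6): β-rule — branch into not p4  //  not p6.
                  branch 2.1.2.1.1 (add not p4):
                    ○ open, literals {p1=F, p4=F}.
                  branch 2.1.2.1.2 (add not p6):
                    ○ open, literals {p1=F, p4=F, p6=F}.
              branch 2.1.2.2 (add not not p1, p1):
                not not (p4 implies not p6): β-rule — branch into not p4  //  not p6.
                  branch 2.1.2.2.1 (add not p4):
                    ○ open, literals {p1=T, p4=F}.
                  branch 2.1.2.2.2 (add not p6):
                    ○ open, literals {p1=T, p4=F, p6=F}.
      branch 2.2 (add not ((not p3 or p2) and not p5)):
        not ((p4 and p2) and not (p4 implies not p6)): β-rule — branch into not (p4 and p2)  //  not not (p4 implies not p6).
          branch 2.2.1 (add not (p4 and p2)):
            not ((not p3 or p2) and not p5): β-rule — branch into not (not p3 or p2)  //  not not p5.
              branch 2.2.1.1 (add not (not p3 or p2)):
                not (not p3 or p2): α-rule — add not not p3, not p2.
                not (p4 and p2): β-rule — branch into not p4  //  not p2.
                  branch 2.2.1.1.1 (add not p4):
                    ○ open, literals {p2=F, p3=T, p4=F}.
                  branch 2.2.1.1.2 (add not p2):
                    ○ open, literals {p2=F, p3=T, p4=F}.
              branch 2.2.1.2 (add not not p5):
                not (p4 and p2): β-rule — branch into not p4  //  not p2.
                  branch 2.2.1.2.1 (add not p4):
                    ○ open, literals {p4=F, p5=T}.
                  branch 2.2.1.2.2 (add not p2):
                    ○ open, literals {p2=F, p4=F, p5=T}.
          branch 2.2.2 (add not not (p4 implies not p6)):
            not ((not p3 or p2) and not p5): β-rule — branch into not (not p3 or p2)  //  not not p5.
              branch 2.2.2.1 (add not (not p3 or p2)):
                not (not p3 or p2): α-rule — add not not p3, not p2.
                not not (p4 implies not p6): β-rule — branch into not p4  //  not p6.
                  branch 2.2.2.1.1 (add not p4):
                    ○ open, literals {p2=F, p3=T, p4=F}.
                  branch 2.2.2.1.2 (add not p6):
                    ○ open, literals {p2=F, p3=T, p4=F, p6=F}.
              branch 2.2.2.2 (add not not p5):
                not not (p4 implies not p6): β-rule — branch into not p4  //  not p6.
                  branch 2.2.2.2.1 (add not p4):
                    ○ open, literals {p4=F, p5=T}.
                  branch 2.2.2.2.2 (add not p6):
                    ○ open, literals {p4=F, p5=T, p6=F}.
4 branches closed, 16 open.
Each open branch fixes some atoms; the unmentioned ones are free. Counting distinct full assignments: branch {p1=F, p4=F} (p2, p3, p5, p6) contributes 16 new; branch {p1=F, p2=F, p4=F} (p3, p5, p6) contributes 0 new; branch {p1=T, p4=F} (p2, p3, p5, p6) contributes 16 new; branch {p1=T, p2=F, p4=F} (p3, p5, p6) contributes 0 new; branch {p1=F, p4=F} (p2, p3, p5, p6) contributes 0 new; branch {p1=F, p4=F, p6=F} (p2, p3, p5) contributes 0 new; branch {p1=T, p4=F} (p2, p3, p5, p6) contributes 0 new; branch {p1=T, p4=F, p6=F} (p2, p3, p5) contributes 0 new; branch {p2=F, p3=T, p4=F} (p1, p5, p6) contributes 0 new; branch {p2=F, p3=T, p4=F} (p1, p5, p6) contributes 0 new; branch {p4=F, p5=T} (p1, p2, p3, p6) contributes 0 new; branch {p2=F, p4=F, p5=T} (p1, p3, p6) contributes 0 new; branch {p2=F, p3=T, p4=F} (p1, p5, p6) contributes 0 new; branch {p2=F, p3=T, p4=F, p6=F} (p1, p5) contributes 0 new; branch {p4=F, p5=T} (p1, p2, p3, p6) contributes 0 new; branch {p4=F, p5=T, p6=F} (p1, p2, p3) contributes 0 new. Total: 32.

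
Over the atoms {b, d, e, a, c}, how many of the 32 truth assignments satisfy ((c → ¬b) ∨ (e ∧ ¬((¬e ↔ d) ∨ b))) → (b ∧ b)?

Initial set: {T (((c → ¬b) ∨ (e ∧ ¬((¬e ↔ d) ∨ b))) → (b ∧ b))}.
T (((c → ¬b) ∨ (e ∧ ¬((¬e ↔ d) ∨ b))) → (b ∧ b)): β-rule — branch into F ((c → ¬b) ∨ (e ∧ ¬((¬e ↔ d) ∨ b)))  //  T (b ∧ b).
  branch 1 (add F ((c → ¬b) ∨ (e ∧ ¬((¬e ↔ d) ∨ b)))):
    F ((c → ¬b) ∨ (e ∧ ¬((¬e ↔ d) ∨ b))): α-rule — add F (c → ¬b), F (e ∧ ¬((¬e ↔ d) ∨ b)).
    F (c → ¬b): α-rule — add T c, F ¬b.
    F (e ∧ ¬((¬e ↔ d) ∨ b)): β-rule — branch into F e  //  F ¬((¬e ↔ d) ∨ b).
      branch 1.1 (add F e):
        ○ open, literals {b=true, c=true, e=false}.
      branch 1.2 (add F ¬((¬e ↔ d) ∨ b)):
        F ¬((¬e ↔ d) ∨ b): β-rule — branch into T (¬e ↔ d)  //  T b.
          branch 1.2.1 (add T (¬e ↔ d)):
            T (¬e ↔ d): β-rule — branch into T ¬e, T d  //  F ¬e, F d.
              branch 1.2.1.1 (add T ¬e, T d):
                ○ open, literals {b=true, c=true, d=true, e=false}.
              branch 1.2.1.2 (add F ¬e, F d):
                ○ open, literals {b=true, c=true, d=false, e=true}.
          branch 1.2.2 (add T b):
            ○ open, literals {b=true, c=true}.
  branch 2 (add T (b ∧ b)):
    T (b ∧ b): α-rule — add T b, T b.
    ○ open, literals {b=true}.
0 branches closed, 5 open.
Each open branch fixes some atoms; the unmentioned ones are free. Counting distinct full assignments: branch {b=true, c=true, e=false} (d, a) contributes 4 new; branch {b=true, c=true, d=true, e=false} (a) contributes 0 new; branch {b=true, c=true, d=false, e=true} (a) contributes 2 new; branch {b=true, c=true} (d, e, a) contributes 2 new; branch {b=true} (d, e, a, c) contributes 8 new. Total: 16.

16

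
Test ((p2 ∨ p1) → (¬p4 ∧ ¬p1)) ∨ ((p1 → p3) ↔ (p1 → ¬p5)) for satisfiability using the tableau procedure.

Satisfiable

Initial set: {(((p2 ∨ p1) → (¬p4 ∧ ¬p1)) ∨ ((p1 → p3) ↔ (p1 → ¬p5)))}.
(((p2 ∨ p1) → (¬p4 ∧ ¬p1)) ∨ ((p1 → p3) ↔ (p1 → ¬p5))): β-rule — branch into ((p2 ∨ p1) → (¬p4 ∧ ¬p1))  //  ((p1 → p3) ↔ (p1 → ¬p5)).
  branch 1 (add ((p2 ∨ p1) → (¬p4 ∧ ¬p1))):
    ((p2 ∨ p1) → (¬p4 ∧ ¬p1)): β-rule — branch into ¬(p2 ∨ p1)  //  (¬p4 ∧ ¬p1).
      branch 1.1 (add ¬(p2 ∨ p1)):
        ¬(p2 ∨ p1): α-rule — add ¬p2, ¬p1.
        ○ open, literals {p1=F, p2=F}.
      branch 1.2 (add (¬p4 ∧ ¬p1)):
        (¬p4 ∧ ¬p1): α-rule — add ¬p4, ¬p1.
        ○ open, literals {p1=F, p4=F}.
  branch 2 (add ((p1 → p3) ↔ (p1 → ¬p5))):
    ((p1 → p3) ↔ (p1 → ¬p5)): β-rule — branch into (p1 → p3), (p1 → ¬p5)  //  ¬(p1 → p3), ¬(p1 → ¬p5).
      branch 2.1 (add (p1 → p3), (p1 → ¬p5)):
        (p1 → p3): β-rule — branch into ¬p1  //  p3.
          branch 2.1.1 (add ¬p1):
            (p1 → ¬p5): β-rule — branch into ¬p1  //  ¬p5.
              branch 2.1.1.1 (add ¬p1):
                ○ open, literals {p1=F}.
              branch 2.1.1.2 (add ¬p5):
                ○ open, literals {p1=F, p5=F}.
          branch 2.1.2 (add p3):
            (p1 → ¬p5): β-rule — branch into ¬p1  //  ¬p5.
              branch 2.1.2.1 (add ¬p1):
                ○ open, literals {p1=F, p3=T}.
              branch 2.1.2.2 (add ¬p5):
                ○ open, literals {p3=T, p5=F}.
      branch 2.2 (add ¬(p1 → p3), ¬(p1 → ¬p5)):
        ¬(p1 → p3): α-rule — add p1, ¬p3.
        ¬(p1 → ¬p5): α-rule — add p1, ¬¬p5.
        ○ open, literals {p1=T, p3=F, p5=T}.
0 branches closed, 7 open.
An open branch gives a satisfying assignment: p1=F, p2=F.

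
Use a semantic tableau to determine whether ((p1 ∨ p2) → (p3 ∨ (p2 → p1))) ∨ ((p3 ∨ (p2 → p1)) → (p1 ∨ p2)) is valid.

Valid

Assume the negation and expand:
Initial set: {¬(((p1 ∨ p2) → (p3 ∨ (p2 → p1))) ∨ ((p3 ∨ (p2 → p1)) → (p1 ∨ p2)))}.
¬(((p1 ∨ p2) → (p3 ∨ (p2 → p1))) ∨ ((p3 ∨ (p2 → p1)) → (p1 ∨ p2))): α-rule — add ¬((p1 ∨ p2) → (p3 ∨ (p2 → p1))), ¬((p3 ∨ (p2 → p1)) → (p1 ∨ p2)).
¬((p1 ∨ p2) → (p3 ∨ (p2 → p1))): α-rule — add (p1 ∨ p2), ¬(p3 ∨ (p2 → p1)).
¬((p3 ∨ (p2 → p1)) → (p1 ∨ p2)): α-rule — add (p3 ∨ (p2 → p1)), ¬(p1 ∨ p2).
¬(p3 ∨ (p2 → p1)): α-rule — add ¬p3, ¬(p2 → p1).
¬(p1 ∨ p2): α-rule — add ¬p1, ¬p2.
¬(p2 → p1): α-rule — add p2, ¬p1.
× closes — contains both p2 and ¬p2.
All 1 branch closes.
Every branch closed, so the negation is unsatisfiable and the formula is valid.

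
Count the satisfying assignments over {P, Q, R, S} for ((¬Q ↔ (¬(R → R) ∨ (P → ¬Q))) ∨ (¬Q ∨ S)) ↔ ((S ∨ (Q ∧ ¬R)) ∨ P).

13

Initial set: {(((¬Q ↔ (¬(R → R) ∨ (P → ¬Q))) ∨ (¬Q ∨ S)) ↔ ((S ∨ (Q ∧ ¬R)) ∨ P))}.
(((¬Q ↔ (¬(R → R) ∨ (P → ¬Q))) ∨ (¬Q ∨ S)) ↔ ((S ∨ (Q ∧ ¬R)) ∨ P)): β-rule — branch into ((¬Q ↔ (¬(R → R) ∨ (P → ¬Q))) ∨ (¬Q ∨ S)), ((S ∨ (Q ∧ ¬R)) ∨ P)  //  ¬((¬Q ↔ (¬(R → R) ∨ (P → ¬Q))) ∨ (¬Q ∨ S)), ¬((S ∨ (Q ∧ ¬R)) ∨ P).
  branch 1 (add ((¬Q ↔ (¬(R → R) ∨ (P → ¬Q))) ∨ (¬Q ∨ S)), ((S ∨ (Q ∧ ¬R)) ∨ P)):
    ((¬Q ↔ (¬(R → R) ∨ (P → ¬Q))) ∨ (¬Q ∨ S)): β-rule — branch into (¬Q ↔ (¬(R → R) ∨ (P → ¬Q)))  //  (¬Q ∨ S).
      branch 1.1 (add (¬Q ↔ (¬(R → R) ∨ (P → ¬Q)))):
        ((S ∨ (Q ∧ ¬R)) ∨ P): β-rule — branch into (S ∨ (Q ∧ ¬R))  //  P.
          branch 1.1.1 (add (S ∨ (Q ∧ ¬R))):
            (¬Q ↔ (¬(R → R) ∨ (P → ¬Q))): β-rule — branch into ¬Q, (¬(R → R) ∨ (P → ¬Q))  //  ¬¬Q, ¬(¬(R → R) ∨ (P → ¬Q)).
              branch 1.1.1.1 (add ¬Q, (¬(R → R) ∨ (P → ¬Q))):
                (S ∨ (Q ∧ ¬R)): β-rule — branch into S  //  (Q ∧ ¬R).
                  branch 1.1.1.1.1 (add S):
                    (¬(R → R) ∨ (P → ¬Q)): β-rule — branch into ¬(R → R)  //  (P → ¬Q).
                      branch 1.1.1.1.1.1 (add ¬(R → R)):
                        ¬(R → R): α-rule — add R, ¬R.
                        × closes — contains both R and ¬R.
                      branch 1.1.1.1.1.2 (add (P → ¬Q)):
                        (P → ¬Q): β-rule — branch into ¬P  //  ¬Q.
                          branch 1.1.1.1.1.2.1 (add ¬P):
                            ○ open, literals {P=F, Q=F, S=T}.
                          branch 1.1.1.1.1.2.2 (add ¬Q):
                            ○ open, literals {Q=F, S=T}.
                  branch 1.1.1.1.2 (add (Q ∧ ¬R)):
                    (Q ∧ ¬R): α-rule — add Q, ¬R.
                    × closes — contains both Q and ¬Q.
              branch 1.1.1.2 (add ¬¬Q, ¬(¬(R → R) ∨ (P → ¬Q))):
                ¬(¬(R → R) ∨ (P → ¬Q)): α-rule — add ¬¬(R → R), ¬(P → ¬Q).
                ¬(P → ¬Q): α-rule — add P, ¬¬Q.
                (S ∨ (Q ∧ ¬R)): β-rule — branch into S  //  (Q ∧ ¬R).
                  branch 1.1.1.2.1 (add S):
                    ¬¬(R → R): β-rule — branch into ¬R  //  R.
                      branch 1.1.1.2.1.1 (add ¬R):
                        ○ open, literals {P=T, Q=T, R=F, S=T}.
                      branch 1.1.1.2.1.2 (add R):
                        ○ open, literals {P=T, Q=T, R=T, S=T}.
                  branch 1.1.1.2.2 (add (Q ∧ ¬R)):
                    (Q ∧ ¬R): α-rule — add Q, ¬R.
                    ¬¬(R → R): β-rule — branch into ¬R  //  R.
                      branch 1.1.1.2.2.1 (add ¬R):
                        ○ open, literals {P=T, Q=T, R=F}.
                      branch 1.1.1.2.2.2 (add R):
                        × closes — contains both R and ¬R.
          branch 1.1.2 (add P):
            (¬Q ↔ (¬(R → R) ∨ (P → ¬Q))): β-rule — branch into ¬Q, (¬(R → R) ∨ (P → ¬Q))  //  ¬¬Q, ¬(¬(R → R) ∨ (P → ¬Q)).
              branch 1.1.2.1 (add ¬Q, (¬(R → R) ∨ (P → ¬Q))):
                (¬(R → R) ∨ (P → ¬Q)): β-rule — branch into ¬(R → R)  //  (P → ¬Q).
                  branch 1.1.2.1.1 (add ¬(R → R)):
                    ¬(R → R): α-rule — add R, ¬R.
                    × closes — contains both R and ¬R.
                  branch 1.1.2.1.2 (add (P → ¬Q)):
                    (P → ¬Q): β-rule — branch into ¬P  //  ¬Q.
                      branch 1.1.2.1.2.1 (add ¬P):
                        × closes — contains both P and ¬P.
                      branch 1.1.2.1.2.2 (add ¬Q):
                        ○ open, literals {P=T, Q=F}.
              branch 1.1.2.2 (add ¬¬Q, ¬(¬(R → R) ∨ (P → ¬Q))):
                ¬(¬(R → R) ∨ (P → ¬Q)): α-rule — add ¬¬(R → R), ¬(P → ¬Q).
                ¬(P → ¬Q): α-rule — add P, ¬¬Q.
                ¬¬(R → R): β-rule — branch into ¬R  //  R.
                  branch 1.1.2.2.1 (add ¬R):
                    ○ open, literals {P=T, Q=T, R=F}.
                  branch 1.1.2.2.2 (add R):
                    ○ open, literals {P=T, Q=T, R=T}.
      branch 1.2 (add (¬Q ∨ S)):
        ((S ∨ (Q ∧ ¬R)) ∨ P): β-rule — branch into (S ∨ (Q ∧ ¬R))  //  P.
          branch 1.2.1 (add (S ∨ (Q ∧ ¬R))):
            (¬Q ∨ S): β-rule — branch into ¬Q  //  S.
              branch 1.2.1.1 (add ¬Q):
                (S ∨ (Q ∧ ¬R)): β-rule — branch into S  //  (Q ∧ ¬R).
                  branch 1.2.1.1.1 (add S):
                    ○ open, literals {Q=F, S=T}.
                  branch 1.2.1.1.2 (add (Q ∧ ¬R)):
                    (Q ∧ ¬R): α-rule — add Q, ¬R.
                    × closes — contains both Q and ¬Q.
              branch 1.2.1.2 (add S):
                (S ∨ (Q ∧ ¬R)): β-rule — branch into S  //  (Q ∧ ¬R).
                  branch 1.2.1.2.1 (add S):
                    ○ open, literals {S=T}.
                  branch 1.2.1.2.2 (add (Q ∧ ¬R)):
                    (Q ∧ ¬R): α-rule — add Q, ¬R.
                    ○ open, literals {Q=T, R=F, S=T}.
          branch 1.2.2 (add P):
            (¬Q ∨ S): β-rule — branch into ¬Q  //  S.
              branch 1.2.2.1 (add ¬Q):
                ○ open, literals {P=T, Q=F}.
              branch 1.2.2.2 (add S):
                ○ open, literals {P=T, S=T}.
  branch 2 (add ¬((¬Q ↔ (¬(R → R) ∨ (P → ¬Q))) ∨ (¬Q ∨ S)), ¬((S ∨ (Q ∧ ¬R)) ∨ P)):
    ¬((¬Q ↔ (¬(R → R) ∨ (P → ¬Q))) ∨ (¬Q ∨ S)): α-rule — add ¬(¬Q ↔ (¬(R → R) ∨ (P → ¬Q))), ¬(¬Q ∨ S).
    ¬((S ∨ (Q ∧ ¬R)) ∨ P): α-rule — add ¬(S ∨ (Q ∧ ¬R)), ¬P.
    ¬(¬Q ∨ S): α-rule — add ¬¬Q, ¬S.
    ¬(S ∨ (Q ∧ ¬R)): α-rule — add ¬S, ¬(Q ∧ ¬R).
    ¬(¬Q ↔ (¬(R → R) ∨ (P → ¬Q))): β-rule — branch into ¬Q, ¬(¬(R → R) ∨ (P → ¬Q))  //  ¬¬Q, (¬(R → R) ∨ (P → ¬Q)).
      branch 2.1 (add ¬Q, ¬(¬(R → R) ∨ (P → ¬Q))):
        × closes — contains both Q and ¬Q.
      branch 2.2 (add ¬¬Q, (¬(R → R) ∨ (P → ¬Q))):
        ¬(Q ∧ ¬R): β-rule — branch into ¬Q  //  ¬¬R.
          branch 2.2.1 (add ¬Q):
            × closes — contains both Q and ¬Q.
          branch 2.2.2 (add ¬¬R):
            (¬(R → R) ∨ (P → ¬Q)): β-rule — branch into ¬(R → R)  //  (P → ¬Q).
              branch 2.2.2.1 (add ¬(R → R)):
                ¬(R → R): α-rule — add R, ¬R.
                × closes — contains both R and ¬R.
              branch 2.2.2.2 (add (P → ¬Q)):
                (P → ¬Q): β-rule — branch into ¬P  //  ¬Q.
                  branch 2.2.2.2.1 (add ¬P):
                    ○ open, literals {P=F, Q=T, R=T, S=F}.
                  branch 2.2.2.2.2 (add ¬Q):
                    × closes — contains both Q and ¬Q.
10 branches closed, 14 open.
Each open branch fixes some atoms; the unmentioned ones are free. Counting distinct full assignments: branch {P=F, Q=F, S=T} (R) contributes 2 new; branch {Q=F, S=T} (P, R) contributes 2 new; branch {P=T, Q=T, R=F, S=T} (none free) contributes 1 new; branch {P=T, Q=T, R=T, S=T} (none free) contributes 1 new; branch {P=T, Q=T, R=F} (S) contributes 1 new; branch {P=T, Q=F} (R, S) contributes 2 new; branch {P=T, Q=T, R=F} (S) contributes 0 new; branch {P=T, Q=T, R=T} (S) contributes 1 new; branch {Q=F, S=T} (P, R) contributes 0 new; branch {S=T} (P, Q, R) contributes 2 new; branch {Q=T, R=F, S=T} (P) contributes 0 new; branch {P=T, Q=F} (R, S) contributes 0 new; branch {P=T, S=T} (Q, R) contributes 0 new; branch {P=F, Q=T, R=T, S=F} (none free) contributes 1 new. Total: 13.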